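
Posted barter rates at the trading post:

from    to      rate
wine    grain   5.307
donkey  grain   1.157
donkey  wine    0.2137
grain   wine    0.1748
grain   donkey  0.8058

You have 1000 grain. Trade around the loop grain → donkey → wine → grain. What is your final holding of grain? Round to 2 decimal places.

1000 grain × 0.8058 = 805.8 donkey
805.8 donkey × 0.2137 = 172.19946 wine
172.19946 wine × 5.307 = 913.86253422 grain

913.86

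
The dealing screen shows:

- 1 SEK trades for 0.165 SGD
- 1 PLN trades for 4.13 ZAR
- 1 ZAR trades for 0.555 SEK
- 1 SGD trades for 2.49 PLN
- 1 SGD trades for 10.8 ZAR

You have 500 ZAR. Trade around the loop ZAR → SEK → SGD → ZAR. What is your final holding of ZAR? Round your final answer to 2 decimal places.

494.51

500 ZAR × 0.555 = 277.5 SEK
277.5 SEK × 0.165 = 45.7875 SGD
45.7875 SGD × 10.8 = 494.505 ZAR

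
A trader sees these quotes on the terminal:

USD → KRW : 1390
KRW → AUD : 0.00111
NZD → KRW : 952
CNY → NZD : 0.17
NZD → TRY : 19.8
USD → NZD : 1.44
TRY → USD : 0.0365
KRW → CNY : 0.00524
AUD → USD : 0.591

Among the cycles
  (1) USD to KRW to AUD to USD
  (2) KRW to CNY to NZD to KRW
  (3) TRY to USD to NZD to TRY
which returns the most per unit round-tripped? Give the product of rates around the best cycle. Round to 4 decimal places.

(1) 1390 × 0.00111 × 0.591 = 0.91185
(2) 0.00524 × 0.17 × 952 = 0.84804
(3) 0.0365 × 1.44 × 19.8 = 1.04069
Highest is cycle (3) at 1.0407 (>1, arbitrage).

1.0407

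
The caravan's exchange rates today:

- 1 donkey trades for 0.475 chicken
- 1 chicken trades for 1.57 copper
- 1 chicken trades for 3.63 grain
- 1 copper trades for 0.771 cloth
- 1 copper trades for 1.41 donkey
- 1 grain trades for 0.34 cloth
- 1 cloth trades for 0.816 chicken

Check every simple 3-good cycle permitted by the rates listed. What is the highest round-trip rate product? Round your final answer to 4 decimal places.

1.0515

copper→donkey→chicken→copper: 1.41 × 0.475 × 1.57 = 1.05151
grain→cloth→chicken→grain: 0.34 × 0.816 × 3.63 = 1.00711
copper→cloth→chicken→copper: 0.771 × 0.816 × 1.57 = 0.98774
Maximum is copper→donkey→chicken→copper at 1.0515; arbitrage exists.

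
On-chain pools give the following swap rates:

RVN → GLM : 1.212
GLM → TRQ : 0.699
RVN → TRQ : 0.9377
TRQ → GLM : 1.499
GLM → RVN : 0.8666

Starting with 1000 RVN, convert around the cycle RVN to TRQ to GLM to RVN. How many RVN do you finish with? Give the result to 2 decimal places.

1000 RVN × 0.9377 = 937.7 TRQ
937.7 TRQ × 1.499 = 1405.6123 GLM
1405.6123 GLM × 0.8666 = 1218.10361918 RVN

1218.10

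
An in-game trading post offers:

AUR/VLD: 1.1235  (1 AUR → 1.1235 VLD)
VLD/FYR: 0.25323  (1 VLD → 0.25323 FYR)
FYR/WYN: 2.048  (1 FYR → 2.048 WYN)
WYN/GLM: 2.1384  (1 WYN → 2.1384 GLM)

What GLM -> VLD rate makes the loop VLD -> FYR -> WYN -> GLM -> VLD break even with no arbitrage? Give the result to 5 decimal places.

0.90171

Known legs of the cycle: 0.25323 × 2.048 × 2.1384 = 1.109006401536
For no arbitrage the full-cycle product must be 1, so the missing rate is 1 / 1.109006401536 ≈ 0.9017081.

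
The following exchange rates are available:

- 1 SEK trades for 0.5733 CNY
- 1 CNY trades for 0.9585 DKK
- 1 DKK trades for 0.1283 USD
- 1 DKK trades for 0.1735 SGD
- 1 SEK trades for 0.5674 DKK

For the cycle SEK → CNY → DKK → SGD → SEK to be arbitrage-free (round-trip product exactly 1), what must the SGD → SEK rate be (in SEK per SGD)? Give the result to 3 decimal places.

Known legs of the cycle: 0.5733 × 0.9585 × 0.1735 = 0.095339646675
For no arbitrage the full-cycle product must be 1, so the missing rate is 1 / 0.095339646675 ≈ 10.48882.

10.489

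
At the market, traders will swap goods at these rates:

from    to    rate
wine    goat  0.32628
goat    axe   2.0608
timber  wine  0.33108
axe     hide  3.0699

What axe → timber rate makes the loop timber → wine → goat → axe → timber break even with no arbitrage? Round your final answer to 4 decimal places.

4.4920

Known legs of the cycle: 0.33108 × 0.32628 × 2.0608 = 0.22261747156992
For no arbitrage the full-cycle product must be 1, so the missing rate is 1 / 0.22261747156992 ≈ 4.492010.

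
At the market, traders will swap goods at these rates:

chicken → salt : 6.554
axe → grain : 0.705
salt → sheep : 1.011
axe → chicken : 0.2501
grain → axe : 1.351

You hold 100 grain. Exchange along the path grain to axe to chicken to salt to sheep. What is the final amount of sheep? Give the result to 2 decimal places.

223.89

100 grain × 1.351 = 135.1 axe
135.1 axe × 0.2501 = 33.78851 chicken
33.78851 chicken × 6.554 = 221.44989454 salt
221.44989454 salt × 1.011 = 223.88584337994 sheep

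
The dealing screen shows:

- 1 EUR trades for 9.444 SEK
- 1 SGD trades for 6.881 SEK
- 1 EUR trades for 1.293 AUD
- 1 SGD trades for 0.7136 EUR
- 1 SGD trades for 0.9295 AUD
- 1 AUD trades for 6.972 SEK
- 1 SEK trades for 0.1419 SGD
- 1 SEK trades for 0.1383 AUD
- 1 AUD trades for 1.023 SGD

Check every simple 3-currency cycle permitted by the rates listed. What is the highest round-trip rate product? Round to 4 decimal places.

AUD→SGD→SEK→AUD: 1.023 × 6.881 × 0.1383 = 0.97353
EUR→SEK→SGD→EUR: 9.444 × 0.1419 × 0.7136 = 0.95630
AUD→SGD→EUR→AUD: 1.023 × 0.7136 × 1.293 = 0.94391
AUD→SEK→SGD→AUD: 6.972 × 0.1419 × 0.9295 = 0.91958
Maximum is AUD→SGD→SEK→AUD at 0.9735; no arbitrage — every cycle loses value.

0.9735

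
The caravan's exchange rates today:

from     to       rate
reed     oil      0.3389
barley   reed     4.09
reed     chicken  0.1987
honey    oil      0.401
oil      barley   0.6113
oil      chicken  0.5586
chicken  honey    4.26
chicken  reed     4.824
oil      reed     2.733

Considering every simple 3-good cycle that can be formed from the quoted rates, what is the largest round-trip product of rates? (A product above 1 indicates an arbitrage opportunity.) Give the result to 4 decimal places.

0.9542

oil→chicken→honey→oil: 0.5586 × 4.26 × 0.401 = 0.95423
oil→chicken→reed→oil: 0.5586 × 4.824 × 0.3389 = 0.91323
oil→barley→reed→oil: 0.6113 × 4.09 × 0.3389 = 0.84732
Maximum is oil→chicken→honey→oil at 0.9542; no arbitrage — every cycle loses value.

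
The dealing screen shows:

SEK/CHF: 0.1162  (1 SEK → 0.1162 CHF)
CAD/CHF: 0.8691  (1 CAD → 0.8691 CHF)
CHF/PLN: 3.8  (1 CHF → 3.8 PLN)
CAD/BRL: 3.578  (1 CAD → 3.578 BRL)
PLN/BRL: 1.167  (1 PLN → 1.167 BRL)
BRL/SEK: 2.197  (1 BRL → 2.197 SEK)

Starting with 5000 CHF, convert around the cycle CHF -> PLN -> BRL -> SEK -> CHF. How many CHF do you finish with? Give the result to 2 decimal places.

5660.58

5000 CHF × 3.8 = 19000 PLN
19000 PLN × 1.167 = 22173 BRL
22173 BRL × 2.197 = 48714.081 SEK
48714.081 SEK × 0.1162 = 5660.5762122 CHF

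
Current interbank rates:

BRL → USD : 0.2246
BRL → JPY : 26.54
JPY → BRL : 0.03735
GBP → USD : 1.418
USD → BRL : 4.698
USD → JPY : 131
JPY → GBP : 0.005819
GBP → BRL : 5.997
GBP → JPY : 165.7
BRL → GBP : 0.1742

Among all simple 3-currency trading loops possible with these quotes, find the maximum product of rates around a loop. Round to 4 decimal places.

1.1605

USD→BRL→GBP→USD: 4.698 × 0.1742 × 1.418 = 1.16048
JPY→BRL→USD→JPY: 0.03735 × 0.2246 × 131 = 1.09893
JPY→GBP→USD→JPY: 0.005819 × 1.418 × 131 = 1.08093
JPY→BRL→GBP→JPY: 0.03735 × 0.1742 × 165.7 = 1.07811
JPY→GBP→BRL→JPY: 0.005819 × 5.997 × 26.54 = 0.92615
Maximum is USD→BRL→GBP→USD at 1.1605; arbitrage exists.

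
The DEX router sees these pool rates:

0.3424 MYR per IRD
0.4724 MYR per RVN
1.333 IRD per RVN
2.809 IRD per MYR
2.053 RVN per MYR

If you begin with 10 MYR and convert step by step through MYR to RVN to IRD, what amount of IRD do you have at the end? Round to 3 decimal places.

10 MYR × 2.053 = 20.53 RVN
20.53 RVN × 1.333 = 27.36649 IRD

27.366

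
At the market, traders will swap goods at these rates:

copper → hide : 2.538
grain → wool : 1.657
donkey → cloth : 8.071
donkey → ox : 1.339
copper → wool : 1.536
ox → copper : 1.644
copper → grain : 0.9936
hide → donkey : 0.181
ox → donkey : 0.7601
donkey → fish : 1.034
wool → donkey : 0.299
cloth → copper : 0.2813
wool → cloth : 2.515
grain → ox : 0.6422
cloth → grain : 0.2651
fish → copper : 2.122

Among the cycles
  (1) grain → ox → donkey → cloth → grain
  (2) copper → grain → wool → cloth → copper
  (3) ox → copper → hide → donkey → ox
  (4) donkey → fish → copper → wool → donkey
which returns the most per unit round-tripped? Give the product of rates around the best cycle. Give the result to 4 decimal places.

(1) 0.6422 × 0.7601 × 8.071 × 0.2651 = 1.04443
(2) 0.9936 × 1.657 × 2.515 × 0.2813 = 1.16477
(3) 1.644 × 2.538 × 0.181 × 1.339 = 1.01124
(4) 1.034 × 2.122 × 1.536 × 0.299 = 1.00769
Highest is cycle (2) at 1.1648 (>1, arbitrage).

1.1648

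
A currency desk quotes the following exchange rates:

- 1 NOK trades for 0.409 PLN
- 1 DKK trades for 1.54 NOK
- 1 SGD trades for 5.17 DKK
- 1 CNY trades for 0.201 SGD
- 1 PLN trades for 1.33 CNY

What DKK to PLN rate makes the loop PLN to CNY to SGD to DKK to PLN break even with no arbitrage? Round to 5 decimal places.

Known legs of the cycle: 1.33 × 0.201 × 5.17 = 1.3820961
For no arbitrage the full-cycle product must be 1, so the missing rate is 1 / 1.3820961 ≈ 0.7235387.

0.72354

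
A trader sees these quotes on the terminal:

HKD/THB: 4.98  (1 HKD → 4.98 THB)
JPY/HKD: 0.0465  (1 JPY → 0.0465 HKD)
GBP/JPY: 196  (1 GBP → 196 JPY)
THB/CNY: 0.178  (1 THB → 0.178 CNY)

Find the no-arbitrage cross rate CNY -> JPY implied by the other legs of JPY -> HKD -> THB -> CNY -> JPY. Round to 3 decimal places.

Known legs of the cycle: 0.0465 × 4.98 × 0.178 = 0.04121946
For no arbitrage the full-cycle product must be 1, so the missing rate is 1 / 0.04121946 ≈ 24.26039.

24.260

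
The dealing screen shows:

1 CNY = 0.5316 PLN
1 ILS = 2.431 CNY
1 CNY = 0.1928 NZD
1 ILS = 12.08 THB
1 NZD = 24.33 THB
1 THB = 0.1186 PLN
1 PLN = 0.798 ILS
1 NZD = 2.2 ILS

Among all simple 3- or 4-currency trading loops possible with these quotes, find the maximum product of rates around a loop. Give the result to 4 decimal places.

1.1433

ILS→THB→PLN→ILS: 12.08 × 0.1186 × 0.798 = 1.14329
CNY→PLN→ILS→CNY: 0.5316 × 0.798 × 2.431 = 1.03127
CNY→NZD→ILS→CNY: 0.1928 × 2.2 × 2.431 = 1.03113
Maximum is ILS→THB→PLN→ILS at 1.1433; arbitrage exists.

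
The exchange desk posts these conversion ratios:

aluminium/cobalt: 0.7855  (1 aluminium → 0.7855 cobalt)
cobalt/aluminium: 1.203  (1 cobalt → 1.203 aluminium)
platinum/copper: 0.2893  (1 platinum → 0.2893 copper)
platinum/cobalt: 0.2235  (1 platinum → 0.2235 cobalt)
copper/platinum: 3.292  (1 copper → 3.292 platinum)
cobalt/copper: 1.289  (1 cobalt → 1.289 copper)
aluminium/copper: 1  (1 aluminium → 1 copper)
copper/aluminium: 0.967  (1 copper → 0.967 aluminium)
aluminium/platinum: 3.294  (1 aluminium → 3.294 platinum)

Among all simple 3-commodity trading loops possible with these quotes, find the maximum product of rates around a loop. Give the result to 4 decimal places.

0.9791

cobalt→copper→aluminium→cobalt: 1.289 × 0.967 × 0.7855 = 0.97910
platinum→cobalt→copper→platinum: 0.2235 × 1.289 × 3.292 = 0.94840
platinum→copper→aluminium→platinum: 0.2893 × 0.967 × 3.294 = 0.92151
platinum→cobalt→aluminium→platinum: 0.2235 × 1.203 × 3.294 = 0.88566
Maximum is cobalt→copper→aluminium→cobalt at 0.9791; no arbitrage — every cycle loses value.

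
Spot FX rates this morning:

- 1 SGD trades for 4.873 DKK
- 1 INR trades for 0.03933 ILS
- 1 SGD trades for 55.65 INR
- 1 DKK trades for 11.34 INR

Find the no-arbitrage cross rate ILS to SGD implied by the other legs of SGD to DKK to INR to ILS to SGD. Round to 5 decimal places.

0.46012

Known legs of the cycle: 4.873 × 11.34 × 0.03933 = 2.1733687206
For no arbitrage the full-cycle product must be 1, so the missing rate is 1 / 2.1733687206 ≈ 0.4601152.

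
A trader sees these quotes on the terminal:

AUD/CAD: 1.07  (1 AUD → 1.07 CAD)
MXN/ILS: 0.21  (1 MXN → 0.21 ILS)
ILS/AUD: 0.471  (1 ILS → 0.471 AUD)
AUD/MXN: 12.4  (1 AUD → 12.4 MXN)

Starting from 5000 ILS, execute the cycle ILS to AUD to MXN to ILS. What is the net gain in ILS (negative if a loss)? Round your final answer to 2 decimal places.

5000 ILS × 0.471 = 2355 AUD
2355 AUD × 12.4 = 29202 MXN
29202 MXN × 0.21 = 6132.42 ILS
Net change: 6132.42 − 5000 = 1132.42 ILS

1132.42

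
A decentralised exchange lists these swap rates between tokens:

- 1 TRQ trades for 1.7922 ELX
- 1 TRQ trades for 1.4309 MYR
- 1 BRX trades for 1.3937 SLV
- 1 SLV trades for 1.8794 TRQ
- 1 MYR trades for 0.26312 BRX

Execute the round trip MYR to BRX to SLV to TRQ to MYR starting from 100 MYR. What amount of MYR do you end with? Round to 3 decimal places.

100 MYR × 0.26312 = 26.312 BRX
26.312 BRX × 1.3937 = 36.6710344 SLV
36.6710344 SLV × 1.8794 = 68.91954205136 TRQ
68.91954205136 TRQ × 1.4309 = 98.616972721291024 MYR

98.617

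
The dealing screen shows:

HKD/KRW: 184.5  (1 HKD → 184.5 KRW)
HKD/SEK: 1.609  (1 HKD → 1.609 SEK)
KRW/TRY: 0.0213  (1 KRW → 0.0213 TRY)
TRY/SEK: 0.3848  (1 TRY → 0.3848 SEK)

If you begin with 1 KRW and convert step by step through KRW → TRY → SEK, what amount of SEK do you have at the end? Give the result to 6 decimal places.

0.008196

1 KRW × 0.0213 = 0.0213 TRY
0.0213 TRY × 0.3848 = 0.00819624 SEK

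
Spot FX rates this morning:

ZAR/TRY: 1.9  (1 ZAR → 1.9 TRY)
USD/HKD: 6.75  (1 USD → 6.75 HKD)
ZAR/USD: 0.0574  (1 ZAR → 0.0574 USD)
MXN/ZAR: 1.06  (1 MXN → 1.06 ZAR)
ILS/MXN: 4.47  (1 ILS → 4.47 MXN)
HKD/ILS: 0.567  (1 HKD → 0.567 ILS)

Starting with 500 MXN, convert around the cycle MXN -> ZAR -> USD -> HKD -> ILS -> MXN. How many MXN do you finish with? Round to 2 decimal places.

500 MXN × 1.06 = 530 ZAR
530 ZAR × 0.0574 = 30.422 USD
30.422 USD × 6.75 = 205.3485 HKD
205.3485 HKD × 0.567 = 116.4325995 ILS
116.4325995 ILS × 4.47 = 520.453719765 MXN

520.45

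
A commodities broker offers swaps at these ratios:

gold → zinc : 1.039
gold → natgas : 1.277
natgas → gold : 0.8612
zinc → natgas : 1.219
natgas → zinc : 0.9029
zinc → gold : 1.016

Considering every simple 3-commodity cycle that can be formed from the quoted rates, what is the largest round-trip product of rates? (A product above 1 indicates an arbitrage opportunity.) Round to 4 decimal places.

gold→natgas→zinc→gold: 1.277 × 0.9029 × 1.016 = 1.17145
gold→zinc→natgas→gold: 1.039 × 1.219 × 0.8612 = 1.09075
Maximum is gold→natgas→zinc→gold at 1.1715; arbitrage exists.

1.1715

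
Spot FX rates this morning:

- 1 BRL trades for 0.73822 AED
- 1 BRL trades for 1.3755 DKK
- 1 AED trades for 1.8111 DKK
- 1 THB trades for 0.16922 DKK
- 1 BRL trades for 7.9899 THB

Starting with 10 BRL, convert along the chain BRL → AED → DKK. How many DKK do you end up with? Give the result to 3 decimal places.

13.370

10 BRL × 0.73822 = 7.3822 AED
7.3822 AED × 1.8111 = 13.36990242 DKK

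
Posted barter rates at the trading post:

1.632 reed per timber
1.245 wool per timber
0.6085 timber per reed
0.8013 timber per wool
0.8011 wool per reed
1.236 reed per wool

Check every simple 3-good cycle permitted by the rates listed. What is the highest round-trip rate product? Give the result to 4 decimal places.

timber→reed→wool→timber: 1.632 × 0.8011 × 0.8013 = 1.04762
timber→wool→reed→timber: 1.245 × 1.236 × 0.6085 = 0.93637
Maximum is timber→reed→wool→timber at 1.0476; arbitrage exists.

1.0476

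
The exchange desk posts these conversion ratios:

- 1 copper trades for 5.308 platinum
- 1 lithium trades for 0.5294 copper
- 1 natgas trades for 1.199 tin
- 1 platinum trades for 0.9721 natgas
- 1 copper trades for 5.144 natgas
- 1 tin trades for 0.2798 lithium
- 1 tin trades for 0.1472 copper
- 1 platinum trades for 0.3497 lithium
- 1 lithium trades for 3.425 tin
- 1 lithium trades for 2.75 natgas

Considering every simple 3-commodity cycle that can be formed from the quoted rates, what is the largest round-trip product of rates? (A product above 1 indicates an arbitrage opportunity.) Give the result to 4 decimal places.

copper→platinum→lithium→copper: 5.308 × 0.3497 × 0.5294 = 0.98268
lithium→natgas→tin→lithium: 2.75 × 1.199 × 0.2798 = 0.92257
copper→natgas→tin→copper: 5.144 × 1.199 × 0.1472 = 0.90788
Maximum is copper→platinum→lithium→copper at 0.9827; no arbitrage — every cycle loses value.

0.9827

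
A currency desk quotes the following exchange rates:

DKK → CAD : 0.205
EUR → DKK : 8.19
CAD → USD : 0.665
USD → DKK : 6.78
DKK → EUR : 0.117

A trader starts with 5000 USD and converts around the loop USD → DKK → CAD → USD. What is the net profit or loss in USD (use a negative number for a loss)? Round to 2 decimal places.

-378.58

5000 USD × 6.78 = 33900 DKK
33900 DKK × 0.205 = 6949.5 CAD
6949.5 CAD × 0.665 = 4621.4175 USD
Net change: 4621.4175 − 5000 = -378.5825 USD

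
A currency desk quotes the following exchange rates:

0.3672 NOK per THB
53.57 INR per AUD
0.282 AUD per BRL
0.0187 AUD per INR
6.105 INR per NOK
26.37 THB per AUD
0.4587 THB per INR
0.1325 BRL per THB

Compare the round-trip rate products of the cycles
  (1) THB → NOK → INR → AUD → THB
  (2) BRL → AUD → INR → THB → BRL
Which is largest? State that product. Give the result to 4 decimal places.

(1) 0.3672 × 6.105 × 0.0187 × 26.37 = 1.10545
(2) 0.282 × 53.57 × 0.4587 × 0.1325 = 0.91815
Highest is cycle (1) at 1.1055 (>1, arbitrage).

1.1055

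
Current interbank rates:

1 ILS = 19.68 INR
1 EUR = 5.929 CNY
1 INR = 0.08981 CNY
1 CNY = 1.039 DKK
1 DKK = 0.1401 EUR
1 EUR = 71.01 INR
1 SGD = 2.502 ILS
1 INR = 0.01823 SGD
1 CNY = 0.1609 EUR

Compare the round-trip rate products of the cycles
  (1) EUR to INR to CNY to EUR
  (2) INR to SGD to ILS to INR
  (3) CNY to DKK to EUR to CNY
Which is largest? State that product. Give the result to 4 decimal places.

(1) 71.01 × 0.08981 × 0.1609 = 1.02612
(2) 0.01823 × 2.502 × 19.68 = 0.89763
(3) 1.039 × 0.1401 × 5.929 = 0.86305
Highest is cycle (1) at 1.0261 (>1, arbitrage).

1.0261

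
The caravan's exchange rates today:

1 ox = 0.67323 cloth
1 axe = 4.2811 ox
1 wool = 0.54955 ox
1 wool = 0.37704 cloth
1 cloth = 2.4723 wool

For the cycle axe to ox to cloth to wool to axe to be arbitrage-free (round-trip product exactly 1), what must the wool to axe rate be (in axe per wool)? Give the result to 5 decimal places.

Known legs of the cycle: 4.2811 × 0.67323 × 2.4723 = 7.1255764133019
For no arbitrage the full-cycle product must be 1, so the missing rate is 1 / 7.1255764133019 ≈ 0.1403395.

0.14034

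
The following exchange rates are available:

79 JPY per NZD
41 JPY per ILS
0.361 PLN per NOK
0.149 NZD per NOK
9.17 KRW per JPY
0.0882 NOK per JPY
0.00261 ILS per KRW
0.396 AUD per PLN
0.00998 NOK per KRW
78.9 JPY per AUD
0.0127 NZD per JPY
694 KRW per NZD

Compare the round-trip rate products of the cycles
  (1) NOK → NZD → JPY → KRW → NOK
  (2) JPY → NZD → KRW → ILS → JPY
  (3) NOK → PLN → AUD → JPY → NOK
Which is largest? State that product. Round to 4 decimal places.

(1) 0.149 × 79 × 9.17 × 0.00998 = 1.07724
(2) 0.0127 × 694 × 0.00261 × 41 = 0.94316
(3) 0.361 × 0.396 × 78.9 × 0.0882 = 0.99483
Highest is cycle (1) at 1.0772 (>1, arbitrage).

1.0772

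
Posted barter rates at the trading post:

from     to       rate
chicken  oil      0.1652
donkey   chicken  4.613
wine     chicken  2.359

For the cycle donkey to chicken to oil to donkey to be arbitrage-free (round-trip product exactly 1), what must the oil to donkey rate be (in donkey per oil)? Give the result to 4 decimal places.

1.3122

Known legs of the cycle: 4.613 × 0.1652 = 0.7620676
For no arbitrage the full-cycle product must be 1, so the missing rate is 1 / 0.7620676 ≈ 1.312220.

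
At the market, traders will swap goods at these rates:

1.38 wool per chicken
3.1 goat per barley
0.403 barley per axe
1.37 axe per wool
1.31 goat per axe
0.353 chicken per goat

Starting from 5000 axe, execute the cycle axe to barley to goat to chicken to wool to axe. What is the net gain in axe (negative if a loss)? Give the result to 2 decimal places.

5000 axe × 0.403 = 2015 barley
2015 barley × 3.1 = 6246.5 goat
6246.5 goat × 0.353 = 2205.0145 chicken
2205.0145 chicken × 1.38 = 3042.92001 wool
3042.92001 wool × 1.37 = 4168.8004137 axe
Net change: 4168.8004137 − 5000 = -831.1995863 axe

-831.20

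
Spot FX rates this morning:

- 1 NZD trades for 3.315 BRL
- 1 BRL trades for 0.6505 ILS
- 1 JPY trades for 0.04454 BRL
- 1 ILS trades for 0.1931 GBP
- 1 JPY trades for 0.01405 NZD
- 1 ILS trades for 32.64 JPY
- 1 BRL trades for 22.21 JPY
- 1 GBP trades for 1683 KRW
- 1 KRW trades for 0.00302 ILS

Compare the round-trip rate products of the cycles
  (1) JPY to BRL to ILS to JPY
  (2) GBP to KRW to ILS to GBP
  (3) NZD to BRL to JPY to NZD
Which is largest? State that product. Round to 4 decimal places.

1.0344

(1) 0.04454 × 0.6505 × 32.64 = 0.94569
(2) 1683 × 0.00302 × 0.1931 = 0.98146
(3) 3.315 × 22.21 × 0.01405 = 1.03445
Highest is cycle (3) at 1.0344 (>1, arbitrage).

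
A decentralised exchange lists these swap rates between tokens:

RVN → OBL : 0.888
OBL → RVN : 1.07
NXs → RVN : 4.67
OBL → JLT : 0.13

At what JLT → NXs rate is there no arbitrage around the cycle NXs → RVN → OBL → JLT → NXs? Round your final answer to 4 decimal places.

1.8549

Known legs of the cycle: 4.67 × 0.888 × 0.13 = 0.5391048
For no arbitrage the full-cycle product must be 1, so the missing rate is 1 / 0.5391048 ≈ 1.854927.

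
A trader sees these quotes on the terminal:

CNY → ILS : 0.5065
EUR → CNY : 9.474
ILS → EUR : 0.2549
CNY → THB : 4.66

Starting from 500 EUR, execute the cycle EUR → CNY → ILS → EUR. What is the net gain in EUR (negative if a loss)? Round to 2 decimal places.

111.58

500 EUR × 9.474 = 4737 CNY
4737 CNY × 0.5065 = 2399.2905 ILS
2399.2905 ILS × 0.2549 = 611.57914845 EUR
Net change: 611.57914845 − 500 = 111.57914845 EUR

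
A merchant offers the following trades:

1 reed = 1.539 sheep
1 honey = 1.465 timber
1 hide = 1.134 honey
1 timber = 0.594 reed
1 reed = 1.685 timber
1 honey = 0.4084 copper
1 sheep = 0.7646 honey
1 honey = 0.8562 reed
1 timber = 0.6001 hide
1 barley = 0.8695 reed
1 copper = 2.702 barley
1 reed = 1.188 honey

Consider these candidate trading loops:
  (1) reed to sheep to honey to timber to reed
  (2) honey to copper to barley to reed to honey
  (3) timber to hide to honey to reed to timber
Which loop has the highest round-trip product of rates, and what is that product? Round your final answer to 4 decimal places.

1.1399

(1) 1.539 × 0.7646 × 1.465 × 0.594 = 1.02399
(2) 0.4084 × 2.702 × 0.8695 × 1.188 = 1.13987
(3) 0.6001 × 1.134 × 0.8562 × 1.685 = 0.98177
Highest is cycle (2) at 1.1399 (>1, arbitrage).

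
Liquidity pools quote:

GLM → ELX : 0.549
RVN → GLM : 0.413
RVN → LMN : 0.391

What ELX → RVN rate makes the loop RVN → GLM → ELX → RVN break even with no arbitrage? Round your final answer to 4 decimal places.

Known legs of the cycle: 0.413 × 0.549 = 0.226737
For no arbitrage the full-cycle product must be 1, so the missing rate is 1 / 0.226737 ≈ 4.410396.

4.4104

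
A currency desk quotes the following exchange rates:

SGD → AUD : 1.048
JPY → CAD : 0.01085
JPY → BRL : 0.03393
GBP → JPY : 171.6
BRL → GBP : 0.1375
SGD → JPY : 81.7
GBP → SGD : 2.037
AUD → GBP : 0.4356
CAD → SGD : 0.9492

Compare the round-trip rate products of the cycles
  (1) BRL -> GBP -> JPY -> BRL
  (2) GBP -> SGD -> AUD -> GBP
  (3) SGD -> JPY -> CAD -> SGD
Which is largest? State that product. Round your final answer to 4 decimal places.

(1) 0.1375 × 171.6 × 0.03393 = 0.80058
(2) 2.037 × 1.048 × 0.4356 = 0.92991
(3) 81.7 × 0.01085 × 0.9492 = 0.84141
Highest is cycle (2) at 0.9299 (≤1, no arbitrage).

0.9299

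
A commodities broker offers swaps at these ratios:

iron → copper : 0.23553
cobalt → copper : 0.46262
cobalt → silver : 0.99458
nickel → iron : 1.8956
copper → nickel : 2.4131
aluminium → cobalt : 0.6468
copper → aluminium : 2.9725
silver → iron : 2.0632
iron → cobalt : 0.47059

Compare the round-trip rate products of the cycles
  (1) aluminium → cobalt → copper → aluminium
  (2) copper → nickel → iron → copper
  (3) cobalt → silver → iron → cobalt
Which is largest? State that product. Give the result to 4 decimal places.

(1) 0.6468 × 0.46262 × 2.9725 = 0.88944
(2) 2.4131 × 1.8956 × 0.23553 = 1.07738
(3) 0.99458 × 2.0632 × 0.47059 = 0.96566
Highest is cycle (2) at 1.0774 (>1, arbitrage).

1.0774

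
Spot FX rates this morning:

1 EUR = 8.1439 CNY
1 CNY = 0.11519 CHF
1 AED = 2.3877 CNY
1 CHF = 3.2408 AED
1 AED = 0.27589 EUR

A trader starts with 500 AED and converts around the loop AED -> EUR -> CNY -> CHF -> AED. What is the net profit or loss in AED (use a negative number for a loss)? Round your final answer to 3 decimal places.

500 AED × 0.27589 = 137.945 EUR
137.945 EUR × 8.1439 = 1123.4102855 CNY
1123.4102855 CNY × 0.11519 = 129.405630786745 CHF
129.405630786745 CHF × 3.2408 = 419.377768253683196 AED
Net change: 419.377768253683196 − 500 = -80.622231746316804 AED

-80.622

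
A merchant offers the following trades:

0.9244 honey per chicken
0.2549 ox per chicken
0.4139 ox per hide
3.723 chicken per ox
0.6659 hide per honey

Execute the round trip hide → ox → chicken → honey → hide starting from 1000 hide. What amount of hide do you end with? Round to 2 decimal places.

948.54

1000 hide × 0.4139 = 413.9 ox
413.9 ox × 3.723 = 1540.9497 chicken
1540.9497 chicken × 0.9244 = 1424.45390268 honey
1424.45390268 honey × 0.6659 = 948.543853794612 hide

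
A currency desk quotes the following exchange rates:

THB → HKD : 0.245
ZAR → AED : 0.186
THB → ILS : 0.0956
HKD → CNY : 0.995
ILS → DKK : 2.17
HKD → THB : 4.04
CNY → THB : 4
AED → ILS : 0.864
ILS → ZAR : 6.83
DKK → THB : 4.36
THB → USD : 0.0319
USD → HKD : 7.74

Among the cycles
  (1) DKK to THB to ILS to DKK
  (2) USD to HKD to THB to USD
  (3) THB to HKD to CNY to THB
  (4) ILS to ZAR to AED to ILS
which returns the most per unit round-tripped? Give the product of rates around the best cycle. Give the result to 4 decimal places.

1.0976

(1) 4.36 × 0.0956 × 2.17 = 0.90449
(2) 7.74 × 4.04 × 0.0319 = 0.99750
(3) 0.245 × 0.995 × 4 = 0.97510
(4) 6.83 × 0.186 × 0.864 = 1.09761
Highest is cycle (4) at 1.0976 (>1, arbitrage).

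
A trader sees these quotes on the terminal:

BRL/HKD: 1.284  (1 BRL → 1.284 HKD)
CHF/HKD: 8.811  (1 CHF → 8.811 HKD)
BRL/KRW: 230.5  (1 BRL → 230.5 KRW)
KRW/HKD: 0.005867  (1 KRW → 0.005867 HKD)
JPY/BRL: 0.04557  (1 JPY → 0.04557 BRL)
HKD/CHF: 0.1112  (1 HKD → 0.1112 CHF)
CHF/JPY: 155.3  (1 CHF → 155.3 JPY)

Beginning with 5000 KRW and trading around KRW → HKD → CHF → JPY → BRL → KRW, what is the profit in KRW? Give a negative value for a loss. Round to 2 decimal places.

321.23

5000 KRW × 0.005867 = 29.335 HKD
29.335 HKD × 0.1112 = 3.262052 CHF
3.262052 CHF × 155.3 = 506.5966756 JPY
506.5966756 JPY × 0.04557 = 23.085610507092 BRL
23.085610507092 BRL × 230.5 = 5321.233221884706 KRW
Net change: 5321.233221884706 − 5000 = 321.233221884706 KRW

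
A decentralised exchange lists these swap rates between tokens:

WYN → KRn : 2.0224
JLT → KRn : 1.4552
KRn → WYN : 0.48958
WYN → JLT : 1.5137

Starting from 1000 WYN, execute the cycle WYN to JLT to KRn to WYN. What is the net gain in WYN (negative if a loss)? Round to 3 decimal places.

78.416

1000 WYN × 1.5137 = 1513.7 JLT
1513.7 JLT × 1.4552 = 2202.73624 KRn
2202.73624 KRn × 0.48958 = 1078.4156083792 WYN
Net change: 1078.4156083792 − 1000 = 78.4156083792 WYN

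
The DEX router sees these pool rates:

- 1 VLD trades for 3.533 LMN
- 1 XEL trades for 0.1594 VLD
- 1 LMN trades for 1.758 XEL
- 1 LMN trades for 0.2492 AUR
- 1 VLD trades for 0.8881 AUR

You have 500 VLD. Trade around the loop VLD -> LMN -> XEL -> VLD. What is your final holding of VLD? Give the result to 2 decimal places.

495.02

500 VLD × 3.533 = 1766.5 LMN
1766.5 LMN × 1.758 = 3105.507 XEL
3105.507 XEL × 0.1594 = 495.0178158 VLD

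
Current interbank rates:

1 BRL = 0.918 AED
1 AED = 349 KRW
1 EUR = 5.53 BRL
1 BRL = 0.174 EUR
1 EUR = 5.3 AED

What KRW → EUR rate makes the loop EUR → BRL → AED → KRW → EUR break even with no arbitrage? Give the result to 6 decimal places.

0.000564

Known legs of the cycle: 5.53 × 0.918 × 349 = 1771.71246
For no arbitrage the full-cycle product must be 1, so the missing rate is 1 / 1771.71246 ≈ 0.00056443.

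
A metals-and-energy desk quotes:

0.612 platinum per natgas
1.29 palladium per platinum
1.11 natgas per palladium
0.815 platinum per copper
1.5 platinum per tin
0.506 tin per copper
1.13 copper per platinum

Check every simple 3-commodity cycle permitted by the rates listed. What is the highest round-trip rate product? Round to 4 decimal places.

palladium→natgas→platinum→palladium: 1.11 × 0.612 × 1.29 = 0.87632
tin→platinum→copper→tin: 1.5 × 1.13 × 0.506 = 0.85767
Maximum is palladium→natgas→platinum→palladium at 0.8763; no arbitrage — every cycle loses value.

0.8763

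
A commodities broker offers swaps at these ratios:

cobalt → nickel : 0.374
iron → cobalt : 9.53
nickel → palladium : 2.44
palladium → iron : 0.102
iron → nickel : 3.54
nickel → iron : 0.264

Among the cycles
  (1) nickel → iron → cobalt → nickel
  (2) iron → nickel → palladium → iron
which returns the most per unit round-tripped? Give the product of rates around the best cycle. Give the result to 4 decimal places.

0.9410

(1) 0.264 × 9.53 × 0.374 = 0.94095
(2) 3.54 × 2.44 × 0.102 = 0.88104
Highest is cycle (1) at 0.9410 (≤1, no arbitrage).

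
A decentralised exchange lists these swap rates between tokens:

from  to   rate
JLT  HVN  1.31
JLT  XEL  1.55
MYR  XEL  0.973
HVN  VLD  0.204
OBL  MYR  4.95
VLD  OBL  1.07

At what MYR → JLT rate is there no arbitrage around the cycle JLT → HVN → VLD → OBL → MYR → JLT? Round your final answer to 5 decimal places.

0.70650

Known legs of the cycle: 1.31 × 0.204 × 1.07 × 4.95 = 1.41543666
For no arbitrage the full-cycle product must be 1, so the missing rate is 1 / 1.41543666 ≈ 0.7064958.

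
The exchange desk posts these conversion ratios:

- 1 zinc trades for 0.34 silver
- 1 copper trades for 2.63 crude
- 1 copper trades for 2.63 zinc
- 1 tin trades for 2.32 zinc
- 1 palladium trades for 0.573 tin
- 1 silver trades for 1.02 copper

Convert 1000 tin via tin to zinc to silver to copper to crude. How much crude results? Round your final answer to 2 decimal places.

2116.03

1000 tin × 2.32 = 2320 zinc
2320 zinc × 0.34 = 788.8 silver
788.8 silver × 1.02 = 804.576 copper
804.576 copper × 2.63 = 2116.03488 crude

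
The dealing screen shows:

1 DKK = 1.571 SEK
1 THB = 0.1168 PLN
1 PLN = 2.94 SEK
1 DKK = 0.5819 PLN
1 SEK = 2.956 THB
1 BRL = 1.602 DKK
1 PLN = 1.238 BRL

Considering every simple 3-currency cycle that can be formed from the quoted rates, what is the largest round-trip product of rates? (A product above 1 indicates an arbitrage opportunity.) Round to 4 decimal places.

1.1541

PLN→BRL→DKK→PLN: 1.238 × 1.602 × 0.5819 = 1.15407
PLN→SEK→THB→PLN: 2.94 × 2.956 × 0.1168 = 1.01507
Maximum is PLN→BRL→DKK→PLN at 1.1541; arbitrage exists.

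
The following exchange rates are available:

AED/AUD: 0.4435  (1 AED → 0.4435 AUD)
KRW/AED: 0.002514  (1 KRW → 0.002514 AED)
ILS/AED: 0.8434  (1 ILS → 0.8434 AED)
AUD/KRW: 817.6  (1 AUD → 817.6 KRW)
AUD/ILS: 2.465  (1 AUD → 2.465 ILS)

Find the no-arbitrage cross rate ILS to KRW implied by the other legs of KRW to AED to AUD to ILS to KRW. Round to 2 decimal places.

Known legs of the cycle: 0.002514 × 0.4435 × 2.465 = 0.002748373935
For no arbitrage the full-cycle product must be 1, so the missing rate is 1 / 0.002748373935 ≈ 363.8515.

363.85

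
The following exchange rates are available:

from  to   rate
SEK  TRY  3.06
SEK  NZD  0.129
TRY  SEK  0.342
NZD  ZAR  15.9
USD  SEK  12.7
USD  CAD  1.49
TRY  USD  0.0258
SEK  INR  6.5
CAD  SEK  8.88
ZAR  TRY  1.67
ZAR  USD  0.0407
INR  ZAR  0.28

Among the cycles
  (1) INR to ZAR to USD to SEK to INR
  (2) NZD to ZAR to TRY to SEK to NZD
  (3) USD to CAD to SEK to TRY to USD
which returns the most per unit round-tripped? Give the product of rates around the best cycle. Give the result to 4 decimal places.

(1) 0.28 × 0.0407 × 12.7 × 6.5 = 0.94074
(2) 15.9 × 1.67 × 0.342 × 0.129 = 1.17147
(3) 1.49 × 8.88 × 3.06 × 0.0258 = 1.04458
Highest is cycle (2) at 1.1715 (>1, arbitrage).

1.1715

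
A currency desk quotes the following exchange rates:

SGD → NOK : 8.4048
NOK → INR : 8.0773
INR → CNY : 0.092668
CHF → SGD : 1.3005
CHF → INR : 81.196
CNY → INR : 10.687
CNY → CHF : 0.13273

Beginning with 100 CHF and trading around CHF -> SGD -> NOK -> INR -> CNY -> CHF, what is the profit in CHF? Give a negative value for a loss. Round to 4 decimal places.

8.5933

100 CHF × 1.3005 = 130.05 SGD
130.05 SGD × 8.4048 = 1093.04424 NOK
1093.04424 NOK × 8.0773 = 8828.846239752 INR
8828.846239752 INR × 0.092668 = 818.151523345338336 CNY
818.151523345338336 CNY × 0.13273 = 108.59325169362675733728 CHF
Net change: 108.59325169362675733728 − 100 = 8.59325169362675733728 CHF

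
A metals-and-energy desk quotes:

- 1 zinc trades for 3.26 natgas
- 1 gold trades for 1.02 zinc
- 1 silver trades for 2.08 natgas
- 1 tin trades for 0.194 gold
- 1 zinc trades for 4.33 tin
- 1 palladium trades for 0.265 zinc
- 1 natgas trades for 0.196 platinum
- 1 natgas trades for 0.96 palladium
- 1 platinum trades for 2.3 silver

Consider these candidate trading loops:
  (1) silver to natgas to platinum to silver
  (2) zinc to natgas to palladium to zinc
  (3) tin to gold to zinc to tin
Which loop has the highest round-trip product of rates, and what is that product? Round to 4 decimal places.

0.9377

(1) 2.08 × 0.196 × 2.3 = 0.93766
(2) 3.26 × 0.96 × 0.265 = 0.82934
(3) 0.194 × 1.02 × 4.33 = 0.85682
Highest is cycle (1) at 0.9377 (≤1, no arbitrage).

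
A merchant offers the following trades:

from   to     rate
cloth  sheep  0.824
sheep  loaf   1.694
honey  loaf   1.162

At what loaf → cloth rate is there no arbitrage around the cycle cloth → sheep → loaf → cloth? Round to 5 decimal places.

0.71641

Known legs of the cycle: 0.824 × 1.694 = 1.395856
For no arbitrage the full-cycle product must be 1, so the missing rate is 1 / 1.395856 ≈ 0.7164063.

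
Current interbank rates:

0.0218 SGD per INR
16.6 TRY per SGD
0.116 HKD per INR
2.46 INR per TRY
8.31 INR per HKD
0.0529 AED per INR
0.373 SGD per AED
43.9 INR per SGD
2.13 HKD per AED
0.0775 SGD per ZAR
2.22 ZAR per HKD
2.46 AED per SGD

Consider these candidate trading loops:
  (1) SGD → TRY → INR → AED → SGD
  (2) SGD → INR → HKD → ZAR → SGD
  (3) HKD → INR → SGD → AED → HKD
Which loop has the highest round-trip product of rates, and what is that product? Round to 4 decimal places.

0.9492

(1) 16.6 × 2.46 × 0.0529 × 0.373 = 0.80576
(2) 43.9 × 0.116 × 2.22 × 0.0775 = 0.87615
(3) 8.31 × 0.0218 × 2.46 × 2.13 = 0.94923
Highest is cycle (3) at 0.9492 (≤1, no arbitrage).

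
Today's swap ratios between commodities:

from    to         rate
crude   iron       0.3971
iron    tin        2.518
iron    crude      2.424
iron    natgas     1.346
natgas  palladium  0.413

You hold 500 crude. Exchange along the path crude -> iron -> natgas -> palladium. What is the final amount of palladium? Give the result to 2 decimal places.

500 crude × 0.3971 = 198.55 iron
198.55 iron × 1.346 = 267.2483 natgas
267.2483 natgas × 0.413 = 110.3735479 palladium

110.37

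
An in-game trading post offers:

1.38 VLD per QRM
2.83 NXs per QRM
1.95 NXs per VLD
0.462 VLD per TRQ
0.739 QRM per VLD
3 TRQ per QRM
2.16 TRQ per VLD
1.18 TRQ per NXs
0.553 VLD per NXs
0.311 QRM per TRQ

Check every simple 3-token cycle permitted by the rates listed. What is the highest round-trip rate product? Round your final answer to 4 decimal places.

1.1565

NXs→VLD→QRM→NXs: 0.553 × 0.739 × 2.83 = 1.15653
NXs→TRQ→VLD→NXs: 1.18 × 0.462 × 1.95 = 1.06306
NXs→TRQ→QRM→NXs: 1.18 × 0.311 × 2.83 = 1.03855
VLD→QRM→TRQ→VLD: 0.739 × 3 × 0.462 = 1.02425
VLD→TRQ→QRM→VLD: 2.16 × 0.311 × 1.38 = 0.92703
Maximum is NXs→VLD→QRM→NXs at 1.1565; arbitrage exists.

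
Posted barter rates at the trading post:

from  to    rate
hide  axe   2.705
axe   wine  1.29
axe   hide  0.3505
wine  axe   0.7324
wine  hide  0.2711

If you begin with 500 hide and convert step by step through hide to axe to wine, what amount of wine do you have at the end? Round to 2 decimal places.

500 hide × 2.705 = 1352.5 axe
1352.5 axe × 1.29 = 1744.725 wine

1744.73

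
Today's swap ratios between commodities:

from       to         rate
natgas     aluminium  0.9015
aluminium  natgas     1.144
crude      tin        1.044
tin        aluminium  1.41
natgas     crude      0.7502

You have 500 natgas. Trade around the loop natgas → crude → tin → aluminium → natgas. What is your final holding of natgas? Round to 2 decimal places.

500 natgas × 0.7502 = 375.1 crude
375.1 crude × 1.044 = 391.6044 tin
391.6044 tin × 1.41 = 552.162204 aluminium
552.162204 aluminium × 1.144 = 631.673561376 natgas

631.67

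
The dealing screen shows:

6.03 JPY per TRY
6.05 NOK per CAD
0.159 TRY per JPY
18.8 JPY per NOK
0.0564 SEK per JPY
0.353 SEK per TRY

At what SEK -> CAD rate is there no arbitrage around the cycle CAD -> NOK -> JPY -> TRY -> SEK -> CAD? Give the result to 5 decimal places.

Known legs of the cycle: 6.05 × 18.8 × 0.159 × 0.353 = 6.38388498
For no arbitrage the full-cycle product must be 1, so the missing rate is 1 / 6.38388498 ≈ 0.1566444.

0.15664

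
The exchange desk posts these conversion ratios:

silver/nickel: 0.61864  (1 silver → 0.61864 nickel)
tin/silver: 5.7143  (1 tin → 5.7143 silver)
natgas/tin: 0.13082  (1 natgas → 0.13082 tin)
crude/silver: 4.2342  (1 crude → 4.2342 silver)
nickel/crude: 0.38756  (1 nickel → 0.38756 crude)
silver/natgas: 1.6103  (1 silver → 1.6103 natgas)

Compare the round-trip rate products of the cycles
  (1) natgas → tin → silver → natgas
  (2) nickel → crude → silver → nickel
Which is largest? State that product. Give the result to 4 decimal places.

(1) 0.13082 × 5.7143 × 1.6103 = 1.20377
(2) 0.38756 × 4.2342 × 0.61864 = 1.01519
Highest is cycle (1) at 1.2038 (>1, arbitrage).

1.2038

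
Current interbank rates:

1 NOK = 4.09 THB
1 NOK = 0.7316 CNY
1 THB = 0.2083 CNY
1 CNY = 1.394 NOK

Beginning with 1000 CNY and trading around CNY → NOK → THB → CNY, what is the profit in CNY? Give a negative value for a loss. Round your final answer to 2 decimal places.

1000 CNY × 1.394 = 1394 NOK
1394 NOK × 4.09 = 5701.46 THB
5701.46 THB × 0.2083 = 1187.614118 CNY
Net change: 1187.614118 − 1000 = 187.614118 CNY

187.61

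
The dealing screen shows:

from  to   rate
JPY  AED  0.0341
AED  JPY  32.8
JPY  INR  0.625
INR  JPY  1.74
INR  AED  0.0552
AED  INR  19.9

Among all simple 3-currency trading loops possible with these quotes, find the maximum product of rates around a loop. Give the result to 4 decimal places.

JPY→AED→INR→JPY: 0.0341 × 19.9 × 1.74 = 1.18075
JPY→INR→AED→JPY: 0.625 × 0.0552 × 32.8 = 1.13160
Maximum is JPY→AED→INR→JPY at 1.1807; arbitrage exists.

1.1807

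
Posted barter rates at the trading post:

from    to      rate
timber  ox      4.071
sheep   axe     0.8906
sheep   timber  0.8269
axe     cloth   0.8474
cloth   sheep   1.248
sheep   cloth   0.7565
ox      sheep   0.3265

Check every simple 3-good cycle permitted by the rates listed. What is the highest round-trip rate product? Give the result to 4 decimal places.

sheep→timber→ox→sheep: 0.8269 × 4.071 × 0.3265 = 1.09910
sheep→axe→cloth→sheep: 0.8906 × 0.8474 × 1.248 = 0.94186
Maximum is sheep→timber→ox→sheep at 1.0991; arbitrage exists.

1.0991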